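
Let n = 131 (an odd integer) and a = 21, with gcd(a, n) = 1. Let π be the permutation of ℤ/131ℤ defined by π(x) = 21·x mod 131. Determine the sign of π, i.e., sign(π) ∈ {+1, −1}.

+1

Orbit of 21 under x↦21x: [21, 48, 91, 77, 45, 28, 64]… (length divides ord_131(21)).
The orbit structure of x ↦ 21x mod 131: 3 orbits of sizes [65, 65, 1].
3 cycles on 131: each ℓ→(−1)^(ℓ−1), product (−1)^128 = +1.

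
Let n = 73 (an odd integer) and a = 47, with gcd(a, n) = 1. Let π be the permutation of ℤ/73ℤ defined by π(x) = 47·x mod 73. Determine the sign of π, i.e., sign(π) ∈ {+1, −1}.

Trace 62: π^k(62) = [62, 67, 10, 32, 44, 24, 33] for k=0..6.
Cycle lengths of π_47 on ℤ/73ℤ: [72, 1]; 2 cycles in total.
73 − 2 = 71 transpositions; sign(π) = (−1)^71 = -1.

-1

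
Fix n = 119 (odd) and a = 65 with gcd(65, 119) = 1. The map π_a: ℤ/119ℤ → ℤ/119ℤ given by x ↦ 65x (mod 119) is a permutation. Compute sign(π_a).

-1

Orbit of 23 under x↦65x: [23, 67, 71, 93, 95, 106, 107]… (length divides ord_119(65)).
6 cycles of lengths [48, 48, 16, 3, 3, 1].
Σ(ℓ_i−1) = 119−6 = 113; sign = (−1)^113 = -1.
Check: (65/119) = -1 by Zolotarev.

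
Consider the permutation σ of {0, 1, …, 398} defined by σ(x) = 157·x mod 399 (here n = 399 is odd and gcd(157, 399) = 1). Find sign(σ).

-1

Start at x=82: 82 → 106 → 283 → 142 → 349 → 130 → 61 → … (one orbit).
Cycle lengths of π_157 on ℤ/399ℤ: [18, 18, 18, 18, 18, 18, 18, 18, 18, 18, 18, 18, 18, 18, 18, 18, 18, 18, 9, 9, 9, 9, 9, 9, 6, 6, 6, 1, 1, 1]; 30 cycles in total.
sign(π) = (−1)^{n − #cycles} = (−1)^{399−30} = (−1)^369 = -1.
(157|399)_J = -1 (Zolotarev's lemma cross-check).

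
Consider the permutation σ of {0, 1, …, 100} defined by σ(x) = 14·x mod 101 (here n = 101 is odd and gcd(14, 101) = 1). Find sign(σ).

Trace 6: π^k(6) = [6, 84, 65, 1, 14, 95, 17] for k=0..6.
π_14 has 11 disjoint cycles with lengths [10, 10, 10, 10, 10, 10, 10, 10, 10, 10, 1] on {0,…,100}.
n − c = 101 − 11 = 90; sign = (−1)^90 = +1.
Via Zolotarev, sign(π_{14}) = (14|101) = +1.

+1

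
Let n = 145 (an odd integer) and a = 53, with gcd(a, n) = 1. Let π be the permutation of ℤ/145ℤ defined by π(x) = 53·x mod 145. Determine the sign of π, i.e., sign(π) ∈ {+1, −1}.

-1

Start at x=78: 78 → 74 → 7 → 81 → 88 → 24 → 112 → … (one orbit).
10 cycles of lengths [28, 28, 28, 28, 7, 7, 7, 7, 4, 1].
Σ(ℓ_i−1) = 145−10 = 135; sign = (−1)^135 = -1.
Via Zolotarev, sign(π_{53}) = (53|145) = -1.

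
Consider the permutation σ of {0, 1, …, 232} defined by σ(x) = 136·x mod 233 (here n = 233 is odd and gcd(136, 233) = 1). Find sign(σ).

-1

Orbit of 89 under x↦136x: [89, 221, 232, 97, 144, 12, 1]… (length divides ord_233(136)).
The orbit structure of x ↦ 136x mod 233: 30 orbits of sizes [8, 8, 8, 8, 8, 8, 8, 8, 8, 8, 8, 8, 8, 8, 8, 8, 8, 8, 8, 8, 8, 8, 8, 8, 8, 8, 8, 8, 8, 1].
233 − 30 = 203 transpositions; sign(π) = (−1)^203 = -1.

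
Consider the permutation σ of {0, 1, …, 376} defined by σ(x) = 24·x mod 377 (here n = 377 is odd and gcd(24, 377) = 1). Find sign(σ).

-1

Trace 82: π^k(82) = [82, 83, 107, 306, 181, 197, 204] for k=0..6.
π_24 has 10 disjoint cycles with lengths [84, 84, 84, 84, 12, 7, 7, 7, 7, 1] on {0,…,376}.
10 cycles on 377: each ℓ→(−1)^(ℓ−1), product (−1)^367 = -1.
Zolotarev: (24|377) = -1, matching the cycle-count sign.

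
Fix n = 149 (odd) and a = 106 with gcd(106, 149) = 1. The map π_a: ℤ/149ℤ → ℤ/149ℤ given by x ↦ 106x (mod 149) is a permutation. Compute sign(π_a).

Start at x=15: 15 → 100 → 21 → 140 → 89 → 47 → 65 → … (one orbit).
2 cycles of lengths [148, 1].
2 cycles on 149: each ℓ→(−1)^(ℓ−1), product (−1)^147 = -1.

-1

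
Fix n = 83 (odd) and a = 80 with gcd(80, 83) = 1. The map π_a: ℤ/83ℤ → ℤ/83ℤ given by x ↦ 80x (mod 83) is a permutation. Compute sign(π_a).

Start at x=73: 73 → 30 → 76 → 21 → 20 → 23 → 14 → … (one orbit).
π_80 has 2 disjoint cycles with lengths [82, 1] on {0,…,82}.
With 2 cycles on 83 points, sign = (−1)^{83−2} = -1.
Via Zolotarev, sign(π_{80}) = (80|83) = -1.

-1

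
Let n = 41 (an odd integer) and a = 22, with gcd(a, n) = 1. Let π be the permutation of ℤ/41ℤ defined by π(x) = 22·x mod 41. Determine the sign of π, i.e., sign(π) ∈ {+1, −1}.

-1

Orbit of 4 under x↦22x: [4, 6, 9, 34, 10, 15, 2]… (length divides ord_41(22)).
Cycle lengths of π_22 on ℤ/41ℤ: [40, 1]; 2 cycles in total.
41 − 2 = 39 transpositions; sign(π) = (−1)^39 = -1.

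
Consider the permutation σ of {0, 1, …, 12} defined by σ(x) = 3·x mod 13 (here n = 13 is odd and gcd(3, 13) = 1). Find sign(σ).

+1

Orbit of 9 under x↦3x: [9, 1, 3]… (length divides ord_13(3)).
π_3 has 5 disjoint cycles with lengths [3, 3, 3, 3, 1] on {0,…,12}.
5 cycles on 13: each ℓ→(−1)^(ℓ−1), product (−1)^8 = +1.
The Jacobi symbol (3|13) = +1 (Zolotarev) agrees.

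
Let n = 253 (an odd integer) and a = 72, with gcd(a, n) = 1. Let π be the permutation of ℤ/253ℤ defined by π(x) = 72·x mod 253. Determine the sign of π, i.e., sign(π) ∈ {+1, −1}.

-1

Orbit of 179 under x↦72x: [179, 238, 185, 164, 170, 96, 81]… (length divides ord_253(72)).
Decompose π into cycles: lengths [110, 110, 11, 11, 10, 1] (6 cycles, including the fixed point 0).
sign(π) = (−1)^{n − #cycles} = (−1)^{253−6} = (−1)^247 = -1.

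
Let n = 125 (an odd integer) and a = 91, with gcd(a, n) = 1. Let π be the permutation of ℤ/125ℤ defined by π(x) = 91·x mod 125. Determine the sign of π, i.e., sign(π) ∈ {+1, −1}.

+1

Trace 96: π^k(96) = [96, 111, 101, 66, 6, 46, 61] for k=0..6.
13 cycles of lengths [25, 25, 25, 25, 5, 5, 5, 5, 1, 1, 1, 1, 1].
n − c = 125 − 13 = 112; sign = (−1)^112 = +1.
Via Zolotarev, sign(π_{91}) = (91|125) = +1.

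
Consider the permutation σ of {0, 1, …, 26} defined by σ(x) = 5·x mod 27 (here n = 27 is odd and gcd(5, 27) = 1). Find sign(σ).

Start at x=23: 23 → 7 → 8 → 13 → 11 → 1 → 5 → … (one orbit).
Cycle lengths of π_5 on ℤ/27ℤ: [18, 6, 2, 1]; 4 cycles in total.
Σ(ℓ_i−1) = 27−4 = 23; sign = (−1)^23 = -1.
Via Zolotarev, sign(π_{5}) = (5|27) = -1.

-1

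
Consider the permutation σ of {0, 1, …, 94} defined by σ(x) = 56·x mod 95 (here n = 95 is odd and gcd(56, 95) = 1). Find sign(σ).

-1

Trace 1: π^k(1) = [1, 56] for k=0..1.
The orbit structure of x ↦ 56x mod 95: 50 orbits of sizes [2, 2, 2, 2, 2, 2, 2, 2, 2, 2, 2, 2, 2, 2, 2, 2, 2, 2, 2, 2, 2, 2, 2, 2, 2, 2, 2, 2, 2, 2, 2, 2, 2, 2, 2, 2, 2, 2, 2, 2, 2, 2, 2, 2, 2, 1, 1, 1, 1, 1].
Σ(ℓ_i−1) = 95−50 = 45; sign = (−1)^45 = -1.
Via Zolotarev, sign(π_{56}) = (56|95) = -1.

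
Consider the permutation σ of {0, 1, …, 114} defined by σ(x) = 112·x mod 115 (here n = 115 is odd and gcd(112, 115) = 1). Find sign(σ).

Start at x=83: 83 → 96 → 57 → 59 → 53 → 71 → 17 → … (one orbit).
5 cycles of lengths [44, 44, 22, 4, 1].
5 cycles on 115: each ℓ→(−1)^(ℓ−1), product (−1)^110 = +1.

+1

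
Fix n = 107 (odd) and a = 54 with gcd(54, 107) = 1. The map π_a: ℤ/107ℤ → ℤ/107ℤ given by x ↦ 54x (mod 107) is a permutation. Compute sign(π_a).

Start at x=40: 40 → 20 → 10 → 5 → 56 → 28 → 14 → … (one orbit).
Cycle lengths of π_54 on ℤ/107ℤ: [106, 1]; 2 cycles in total.
107 − 2 = 105 transpositions; sign(π) = (−1)^105 = -1.

-1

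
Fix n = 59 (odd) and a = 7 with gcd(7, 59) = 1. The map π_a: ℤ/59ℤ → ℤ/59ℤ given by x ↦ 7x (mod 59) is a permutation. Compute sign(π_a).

Trace 16: π^k(16) = [16, 53, 17, 1, 7, 49, 48] for k=0..6.
π_7 has 3 disjoint cycles with lengths [29, 29, 1] on {0,…,58}.
59 − 3 = 56 transpositions; sign(π) = (−1)^56 = +1.
(7|59)_J = +1 (Zolotarev's lemma cross-check).

+1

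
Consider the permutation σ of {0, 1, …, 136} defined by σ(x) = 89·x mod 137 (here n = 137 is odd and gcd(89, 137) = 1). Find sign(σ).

Trace 90: π^k(90) = [90, 64, 79, 44, 80, 133, 55] for k=0..6.
π_89 has 2 disjoint cycles with lengths [136, 1] on {0,…,136}.
n − c = 137 − 2 = 135; sign = (−1)^135 = -1.
Check: (89/137) = -1 by Zolotarev.

-1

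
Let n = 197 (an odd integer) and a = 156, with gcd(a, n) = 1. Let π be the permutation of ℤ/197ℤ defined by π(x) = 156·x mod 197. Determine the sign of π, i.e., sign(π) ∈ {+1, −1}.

+1

Trace 61: π^k(61) = [61, 60, 101, 193, 164, 171, 81] for k=0..6.
Cycle lengths of π_156 on ℤ/197ℤ: [49, 49, 49, 49, 1]; 5 cycles in total.
5 cycles on 197: each ℓ→(−1)^(ℓ−1), product (−1)^192 = +1.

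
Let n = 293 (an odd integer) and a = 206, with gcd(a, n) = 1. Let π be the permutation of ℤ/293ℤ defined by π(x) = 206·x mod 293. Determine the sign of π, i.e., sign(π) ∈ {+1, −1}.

Trace 149: π^k(149) = [149, 222, 24, 256, 289, 55, 196] for k=0..6.
π_206 has 5 disjoint cycles with lengths [73, 73, 73, 73, 1] on {0,…,292}.
Σ(ℓ_i−1) = 293−5 = 288; sign = (−1)^288 = +1.
(206|293)_J = +1 (Zolotarev's lemma cross-check).

+1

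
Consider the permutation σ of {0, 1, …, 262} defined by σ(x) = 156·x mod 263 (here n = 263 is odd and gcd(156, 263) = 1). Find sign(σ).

Trace 54: π^k(54) = [54, 8, 196, 68, 88, 52, 222] for k=0..6.
Decompose π into cycles: lengths [131, 131, 1] (3 cycles, including the fixed point 0).
Σ(ℓ_i−1) = 263−3 = 260; sign = (−1)^260 = +1.

+1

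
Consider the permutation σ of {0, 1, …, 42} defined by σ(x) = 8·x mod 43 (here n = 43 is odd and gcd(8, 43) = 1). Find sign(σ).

-1

Orbit of 2 under x↦8x: [2, 16, 42, 35, 22, 4, 32]… (length divides ord_43(8)).
Decompose π into cycles: lengths [14, 14, 14, 1] (4 cycles, including the fixed point 0).
With 4 cycles on 43 points, sign = (−1)^{43−4} = -1.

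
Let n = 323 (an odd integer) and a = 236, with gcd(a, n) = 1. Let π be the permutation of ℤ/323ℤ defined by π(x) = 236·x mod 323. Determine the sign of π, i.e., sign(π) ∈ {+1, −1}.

Start at x=145: 145 → 305 → 274 → 64 → 246 → 239 → 202 → … (one orbit).
18 cycles of lengths [24, 24, 24, 24, 24, 24, 24, 24, 24, 24, 24, 24, 8, 8, 6, 6, 6, 1].
323 − 18 = 305 transpositions; sign(π) = (−1)^305 = -1.

-1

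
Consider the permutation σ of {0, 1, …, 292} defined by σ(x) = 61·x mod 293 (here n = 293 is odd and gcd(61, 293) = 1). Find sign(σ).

Orbit of 202 under x↦61x: [202, 16, 97, 57, 254, 258, 209]… (length divides ord_293(61)).
The orbit structure of x ↦ 61x mod 293: 3 orbits of sizes [146, 146, 1].
Σ(ℓ_i−1) = 293−3 = 290; sign = (−1)^290 = +1.
(61|293)_J = +1 (Zolotarev's lemma cross-check).

+1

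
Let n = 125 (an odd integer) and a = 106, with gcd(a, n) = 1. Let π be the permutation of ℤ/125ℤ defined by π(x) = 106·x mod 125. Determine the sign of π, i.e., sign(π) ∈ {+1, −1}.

+1

Orbit of 31 under x↦106x: [31, 36, 66, 121, 76, 56, 61]… (length divides ord_125(106)).
13 cycles of lengths [25, 25, 25, 25, 5, 5, 5, 5, 1, 1, 1, 1, 1].
With 13 cycles on 125 points, sign = (−1)^{125−13} = +1.
The Jacobi symbol (106|125) = +1 (Zolotarev) agrees.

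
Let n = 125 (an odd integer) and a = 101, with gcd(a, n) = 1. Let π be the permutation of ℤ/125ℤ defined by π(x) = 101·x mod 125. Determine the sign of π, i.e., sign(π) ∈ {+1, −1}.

Start at x=76: 76 → 51 → 26 → 1 → 101 → 76 (one orbit).
The orbit structure of x ↦ 101x mod 125: 45 orbits of sizes [5, 5, 5, 5, 5, 5, 5, 5, 5, 5, 5, 5, 5, 5, 5, 5, 5, 5, 5, 5, 1, 1, 1, 1, 1, 1, 1, 1, 1, 1, 1, 1, 1, 1, 1, 1, 1, 1, 1, 1, 1, 1, 1, 1, 1].
125 − 45 = 80 transpositions; sign(π) = (−1)^80 = +1.

+1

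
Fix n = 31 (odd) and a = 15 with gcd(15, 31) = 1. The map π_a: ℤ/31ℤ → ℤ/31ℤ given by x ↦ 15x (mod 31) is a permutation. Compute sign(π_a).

-1

Start at x=23: 23 → 4 → 29 → 1 → 15 → 8 → 27 → … (one orbit).
Cycle type of π: 10×3 + 1; total 4 cycles.
Σ(ℓ_i−1) = 31−4 = 27; sign = (−1)^27 = -1.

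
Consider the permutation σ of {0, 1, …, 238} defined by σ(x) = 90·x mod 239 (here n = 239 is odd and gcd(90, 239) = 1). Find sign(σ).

Start at x=100: 100 → 157 → 29 → 220 → 202 → 16 → 6 → … (one orbit).
π_90 has 3 disjoint cycles with lengths [119, 119, 1] on {0,…,238}.
sign(π) = (−1)^{n − #cycles} = (−1)^{239−3} = (−1)^236 = +1.
Zolotarev: (90|239) = +1, matching the cycle-count sign.

+1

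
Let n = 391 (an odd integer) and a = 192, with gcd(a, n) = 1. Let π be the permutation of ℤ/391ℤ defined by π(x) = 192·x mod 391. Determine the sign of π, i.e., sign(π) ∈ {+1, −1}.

Start at x=154: 154 → 243 → 127 → 142 → 285 → 371 → 70 → … (one orbit).
6 cycles of lengths [176, 176, 16, 11, 11, 1].
391 − 6 = 385 transpositions; sign(π) = (−1)^385 = -1.

-1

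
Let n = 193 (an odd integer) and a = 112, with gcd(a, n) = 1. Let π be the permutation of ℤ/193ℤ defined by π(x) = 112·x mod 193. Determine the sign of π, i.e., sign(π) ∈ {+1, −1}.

Trace 192: π^k(192) = [192, 81, 1, 112] for k=0..3.
π_112 has 49 disjoint cycles with lengths [4, 4, 4, 4, 4, 4, 4, 4, 4, 4, 4, 4, 4, 4, 4, 4, 4, 4, 4, 4, 4, 4, 4, 4, 4, 4, 4, 4, 4, 4, 4, 4, 4, 4, 4, 4, 4, 4, 4, 4, 4, 4, 4, 4, 4, 4, 4, 4, 1] on {0,…,192}.
sign(π) = (−1)^{n − #cycles} = (−1)^{193−49} = (−1)^144 = +1.
Check: (112/193) = +1 by Zolotarev.

+1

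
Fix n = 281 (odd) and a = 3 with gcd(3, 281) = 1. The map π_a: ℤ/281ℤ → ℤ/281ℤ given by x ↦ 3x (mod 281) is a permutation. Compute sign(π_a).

Orbit of 183 under x↦3x: [183, 268, 242, 164, 211, 71, 213]… (length divides ord_281(3)).
Decompose π into cycles: lengths [280, 1] (2 cycles, including the fixed point 0).
With 2 cycles on 281 points, sign = (−1)^{281−2} = -1.

-1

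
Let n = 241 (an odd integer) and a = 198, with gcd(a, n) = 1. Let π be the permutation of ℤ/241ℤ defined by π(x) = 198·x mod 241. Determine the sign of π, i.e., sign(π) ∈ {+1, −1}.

-1

Orbit of 41 under x↦198x: [41, 165, 135, 220, 180, 213, 240]… (length divides ord_241(198)).
4 cycles of lengths [80, 80, 80, 1].
4 cycles on 241: each ℓ→(−1)^(ℓ−1), product (−1)^237 = -1.
Zolotarev: (198|241) = -1, matching the cycle-count sign.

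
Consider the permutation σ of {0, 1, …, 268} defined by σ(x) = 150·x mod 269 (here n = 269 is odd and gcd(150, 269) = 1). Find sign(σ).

+1

Trace 215: π^k(215) = [215, 239, 73, 190, 255, 52, 268] for k=0..6.
3 cycles of lengths [134, 134, 1].
Σ(ℓ_i−1) = 269−3 = 266; sign = (−1)^266 = +1.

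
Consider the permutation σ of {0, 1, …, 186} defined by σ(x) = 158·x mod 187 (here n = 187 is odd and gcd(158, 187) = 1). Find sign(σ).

Orbit of 25 under x↦158x: [25, 23, 81, 82, 53, 146, 67]… (length divides ord_187(158)).
Cycle type of π: 80×2 + 16 + 5×2 + 1; total 6 cycles.
6 cycles on 187: each ℓ→(−1)^(ℓ−1), product (−1)^181 = -1.

-1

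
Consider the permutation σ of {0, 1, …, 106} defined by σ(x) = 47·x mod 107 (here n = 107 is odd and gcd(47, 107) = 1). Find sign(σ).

Orbit of 53 under x↦47x: [53, 30, 19, 37, 27, 92, 44]… (length divides ord_107(47)).
π_47 has 3 disjoint cycles with lengths [53, 53, 1] on {0,…,106}.
3 cycles on 107: each ℓ→(−1)^(ℓ−1), product (−1)^104 = +1.
Via Zolotarev, sign(π_{47}) = (47|107) = +1.

+1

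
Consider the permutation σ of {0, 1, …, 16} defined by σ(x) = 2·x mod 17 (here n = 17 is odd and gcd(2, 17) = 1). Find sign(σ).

Trace 16: π^k(16) = [16, 15, 13, 9, 1, 2, 4] for k=0..6.
Cycle lengths of π_2 on ℤ/17ℤ: [8, 8, 1]; 3 cycles in total.
sign(π) = (−1)^{n − #cycles} = (−1)^{17−3} = (−1)^14 = +1.
Zolotarev: (2|17) = +1, matching the cycle-count sign.

+1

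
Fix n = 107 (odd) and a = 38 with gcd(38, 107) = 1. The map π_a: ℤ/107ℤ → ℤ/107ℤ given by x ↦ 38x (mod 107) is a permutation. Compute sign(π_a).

-1

Start at x=16: 16 → 73 → 99 → 17 → 4 → 45 → 105 → … (one orbit).
π_38 has 2 disjoint cycles with lengths [106, 1] on {0,…,106}.
107 − 2 = 105 transpositions; sign(π) = (−1)^105 = -1.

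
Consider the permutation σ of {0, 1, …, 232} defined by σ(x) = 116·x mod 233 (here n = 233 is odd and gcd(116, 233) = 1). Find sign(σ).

+1

Orbit of 98 under x↦116x: [98, 184, 141, 46, 210, 128, 169]… (length divides ord_233(116)).
The orbit structure of x ↦ 116x mod 233: 5 orbits of sizes [58, 58, 58, 58, 1].
sign(π) = (−1)^{n − #cycles} = (−1)^{233−5} = (−1)^228 = +1.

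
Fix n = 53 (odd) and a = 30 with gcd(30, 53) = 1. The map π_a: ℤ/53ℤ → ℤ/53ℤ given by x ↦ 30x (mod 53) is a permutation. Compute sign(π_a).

Orbit of 52 under x↦30x: [52, 23, 1, 30]… (length divides ord_53(30)).
π_30 has 14 disjoint cycles with lengths [4, 4, 4, 4, 4, 4, 4, 4, 4, 4, 4, 4, 4, 1] on {0,…,52}.
14 cycles on 53: each ℓ→(−1)^(ℓ−1), product (−1)^39 = -1.

-1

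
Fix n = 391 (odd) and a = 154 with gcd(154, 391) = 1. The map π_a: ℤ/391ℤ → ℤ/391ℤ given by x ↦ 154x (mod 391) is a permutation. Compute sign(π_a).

Trace 239: π^k(239) = [239, 52, 188, 18, 35, 307, 358] for k=0..6.
Decompose π into cycles: lengths [11, 11, 11, 11, 11, 11, 11, 11, 11, 11, 11, 11, 11, 11, 11, 11, 11, 11, 11, 11, 11, 11, 11, 11, 11, 11, 11, 11, 11, 11, 11, 11, 11, 11, 1, 1, 1, 1, 1, 1, 1, 1, 1, 1, 1, 1, 1, 1, 1, 1, 1] (51 cycles, including the fixed point 0).
sign(π) = (−1)^{n − #cycles} = (−1)^{391−51} = (−1)^340 = +1.
The Jacobi symbol (154|391) = +1 (Zolotarev) agrees.

+1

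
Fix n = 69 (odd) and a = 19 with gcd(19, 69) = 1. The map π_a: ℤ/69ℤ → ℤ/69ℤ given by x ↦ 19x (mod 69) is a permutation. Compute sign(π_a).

-1

Trace 37: π^k(37) = [37, 13, 40, 1, 19, 16, 28] for k=0..6.
Cycle lengths of π_19 on ℤ/69ℤ: [22, 22, 22, 1, 1, 1]; 6 cycles in total.
6 cycles on 69: each ℓ→(−1)^(ℓ−1), product (−1)^63 = -1.
Via Zolotarev, sign(π_{19}) = (19|69) = -1.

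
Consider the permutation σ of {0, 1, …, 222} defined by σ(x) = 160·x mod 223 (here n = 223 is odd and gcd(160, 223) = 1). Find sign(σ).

Start at x=46: 46 → 1 → 160 → 178 → 159 → 18 → 204 → … (one orbit).
π_160 has 2 disjoint cycles with lengths [222, 1] on {0,…,222}.
223 − 2 = 221 transpositions; sign(π) = (−1)^221 = -1.
Zolotarev: (160|223) = -1, matching the cycle-count sign.

-1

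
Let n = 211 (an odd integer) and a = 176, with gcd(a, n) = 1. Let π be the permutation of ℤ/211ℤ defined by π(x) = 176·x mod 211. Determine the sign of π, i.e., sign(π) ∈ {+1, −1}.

+1

Trace 121: π^k(121) = [121, 196, 103, 193, 208, 105, 123] for k=0..6.
Decompose π into cycles: lengths [105, 105, 1] (3 cycles, including the fixed point 0).
Σ(ℓ_i−1) = 211−3 = 208; sign = (−1)^208 = +1.
The Jacobi symbol (176|211) = +1 (Zolotarev) agrees.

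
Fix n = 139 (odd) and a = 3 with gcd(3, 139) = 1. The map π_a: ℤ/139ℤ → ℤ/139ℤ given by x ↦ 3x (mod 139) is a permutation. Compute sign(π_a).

-1

Orbit of 117 under x↦3x: [117, 73, 80, 101, 25, 75, 86]… (length divides ord_139(3)).
π_3 has 2 disjoint cycles with lengths [138, 1] on {0,…,138}.
139 − 2 = 137 transpositions; sign(π) = (−1)^137 = -1.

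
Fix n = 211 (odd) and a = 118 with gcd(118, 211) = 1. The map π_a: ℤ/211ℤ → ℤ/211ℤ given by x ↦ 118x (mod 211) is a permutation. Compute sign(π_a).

-1

Orbit of 88 under x↦118x: [88, 45, 35, 121, 141, 180, 140]… (length divides ord_211(118)).
The orbit structure of x ↦ 118x mod 211: 2 orbits of sizes [210, 1].
With 2 cycles on 211 points, sign = (−1)^{211−2} = -1.
Check: (118/211) = -1 by Zolotarev.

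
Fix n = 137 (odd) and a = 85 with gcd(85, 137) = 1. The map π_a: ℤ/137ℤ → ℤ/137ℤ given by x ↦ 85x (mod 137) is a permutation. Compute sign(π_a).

-1

Trace 75: π^k(75) = [75, 73, 40, 112, 67, 78, 54] for k=0..6.
Cycle type of π: 136 + 1; total 2 cycles.
With 2 cycles on 137 points, sign = (−1)^{137−2} = -1.
Check: (85/137) = -1 by Zolotarev.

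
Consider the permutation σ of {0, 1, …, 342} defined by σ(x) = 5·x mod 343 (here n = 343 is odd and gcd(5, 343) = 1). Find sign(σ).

Orbit of 225 under x↦5x: [225, 96, 137, 342, 338, 318, 218]… (length divides ord_343(5)).
Cycle lengths of π_5 on ℤ/343ℤ: [294, 42, 6, 1]; 4 cycles in total.
343 − 4 = 339 transpositions; sign(π) = (−1)^339 = -1.
(5|343)_J = -1 (Zolotarev's lemma cross-check).

-1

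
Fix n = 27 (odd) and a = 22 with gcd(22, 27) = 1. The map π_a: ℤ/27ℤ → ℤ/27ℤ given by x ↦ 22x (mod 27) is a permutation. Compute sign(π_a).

Start at x=1: 1 → 22 → 25 → 10 → 4 → 7 → 19 → … (one orbit).
Decompose π into cycles: lengths [9, 9, 3, 3, 1, 1, 1] (7 cycles, including the fixed point 0).
7 cycles on 27: each ℓ→(−1)^(ℓ−1), product (−1)^20 = +1.

+1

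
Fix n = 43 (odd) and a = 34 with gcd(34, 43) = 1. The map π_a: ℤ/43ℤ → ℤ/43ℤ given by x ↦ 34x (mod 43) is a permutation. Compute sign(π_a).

Trace 38: π^k(38) = [38, 2, 25, 33, 4, 7, 23] for k=0..6.
The orbit structure of x ↦ 34x mod 43: 2 orbits of sizes [42, 1].
2 cycles on 43: each ℓ→(−1)^(ℓ−1), product (−1)^41 = -1.

-1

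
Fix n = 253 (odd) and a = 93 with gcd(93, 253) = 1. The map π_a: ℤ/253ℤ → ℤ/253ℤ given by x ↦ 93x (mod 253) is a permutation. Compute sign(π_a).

+1

Orbit of 1 under x↦93x: [1, 93, 47, 70, 185]… (length divides ord_253(93)).
The orbit structure of x ↦ 93x mod 253: 69 orbits of sizes [5, 5, 5, 5, 5, 5, 5, 5, 5, 5, 5, 5, 5, 5, 5, 5, 5, 5, 5, 5, 5, 5, 5, 5, 5, 5, 5, 5, 5, 5, 5, 5, 5, 5, 5, 5, 5, 5, 5, 5, 5, 5, 5, 5, 5, 5, 1, 1, 1, 1, 1, 1, 1, 1, 1, 1, 1, 1, 1, 1, 1, 1, 1, 1, 1, 1, 1, 1, 1].
n − c = 253 − 69 = 184; sign = (−1)^184 = +1.
Via Zolotarev, sign(π_{93}) = (93|253) = +1.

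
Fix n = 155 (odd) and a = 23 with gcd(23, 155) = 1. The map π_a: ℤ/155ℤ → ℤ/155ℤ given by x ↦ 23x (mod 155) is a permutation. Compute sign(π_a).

+1

Orbit of 123 under x↦23x: [123, 39, 122, 16, 58, 94, 147]… (length divides ord_155(23)).
π_23 has 11 disjoint cycles with lengths [20, 20, 20, 20, 20, 20, 10, 10, 10, 4, 1] on {0,…,154}.
Σ(ℓ_i−1) = 155−11 = 144; sign = (−1)^144 = +1.
(23|155)_J = +1 (Zolotarev's lemma cross-check).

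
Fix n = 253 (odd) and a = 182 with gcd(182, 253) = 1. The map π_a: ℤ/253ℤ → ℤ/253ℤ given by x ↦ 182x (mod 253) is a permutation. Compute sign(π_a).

+1

Trace 205: π^k(205) = [205, 119, 153, 16, 129, 202, 79] for k=0..6.
Decompose π into cycles: lengths [110, 110, 22, 10, 1] (5 cycles, including the fixed point 0).
253 − 5 = 248 transpositions; sign(π) = (−1)^248 = +1.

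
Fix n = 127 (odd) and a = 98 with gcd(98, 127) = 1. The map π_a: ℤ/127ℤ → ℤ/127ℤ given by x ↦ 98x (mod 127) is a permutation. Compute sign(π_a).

+1

Start at x=117: 117 → 36 → 99 → 50 → 74 → 13 → 4 → … (one orbit).
3 cycles of lengths [63, 63, 1].
With 3 cycles on 127 points, sign = (−1)^{127−3} = +1.
(98|127)_J = +1 (Zolotarev's lemma cross-check).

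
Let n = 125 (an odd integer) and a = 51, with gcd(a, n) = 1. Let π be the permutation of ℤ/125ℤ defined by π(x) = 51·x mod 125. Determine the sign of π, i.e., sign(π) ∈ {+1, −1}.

Start at x=26: 26 → 76 → 1 → 51 → 101 → 26 (one orbit).
Decompose π into cycles: lengths [5, 5, 5, 5, 5, 5, 5, 5, 5, 5, 5, 5, 5, 5, 5, 5, 5, 5, 5, 5, 1, 1, 1, 1, 1, 1, 1, 1, 1, 1, 1, 1, 1, 1, 1, 1, 1, 1, 1, 1, 1, 1, 1, 1, 1] (45 cycles, including the fixed point 0).
Σ(ℓ_i−1) = 125−45 = 80; sign = (−1)^80 = +1.

+1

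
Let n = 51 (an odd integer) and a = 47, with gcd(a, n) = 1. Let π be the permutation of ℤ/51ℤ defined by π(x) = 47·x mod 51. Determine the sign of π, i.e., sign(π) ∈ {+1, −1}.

Trace 38: π^k(38) = [38, 1, 47, 16] for k=0..3.
Cycle type of π: 4×12 + 2 + 1; total 14 cycles.
14 cycles on 51: each ℓ→(−1)^(ℓ−1), product (−1)^37 = -1.
Check: (47/51) = -1 by Zolotarev.

-1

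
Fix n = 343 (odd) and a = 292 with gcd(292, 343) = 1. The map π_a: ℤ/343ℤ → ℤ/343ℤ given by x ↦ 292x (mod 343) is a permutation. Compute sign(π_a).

Trace 108: π^k(108) = [108, 323, 334, 116, 258, 219, 150] for k=0..6.
Cycle type of π: 294 + 42 + 6 + 1; total 4 cycles.
sign(π) = (−1)^{n − #cycles} = (−1)^{343−4} = (−1)^339 = -1.
Via Zolotarev, sign(π_{292}) = (292|343) = -1.

-1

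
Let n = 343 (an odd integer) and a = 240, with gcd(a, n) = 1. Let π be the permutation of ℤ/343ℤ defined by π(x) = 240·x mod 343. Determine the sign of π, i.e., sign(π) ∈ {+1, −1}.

Trace 30: π^k(30) = [30, 340, 309, 72, 130, 330, 310] for k=0..6.
π_240 has 7 disjoint cycles with lengths [147, 147, 21, 21, 3, 3, 1] on {0,…,342}.
7 cycles on 343: each ℓ→(−1)^(ℓ−1), product (−1)^336 = +1.

+1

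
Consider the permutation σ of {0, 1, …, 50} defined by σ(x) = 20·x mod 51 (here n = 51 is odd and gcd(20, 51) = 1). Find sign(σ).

Trace 4: π^k(4) = [4, 29, 19, 23, 1, 20, 43] for k=0..6.
5 cycles of lengths [16, 16, 16, 2, 1].
With 5 cycles on 51 points, sign = (−1)^{51−5} = +1.

+1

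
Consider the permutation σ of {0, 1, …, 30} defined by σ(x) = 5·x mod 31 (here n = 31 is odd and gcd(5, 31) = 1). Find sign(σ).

Orbit of 5 under x↦5x: [5, 25, 1]… (length divides ord_31(5)).
π_5 has 11 disjoint cycles with lengths [3, 3, 3, 3, 3, 3, 3, 3, 3, 3, 1] on {0,…,30}.
With 11 cycles on 31 points, sign = (−1)^{31−11} = +1.

+1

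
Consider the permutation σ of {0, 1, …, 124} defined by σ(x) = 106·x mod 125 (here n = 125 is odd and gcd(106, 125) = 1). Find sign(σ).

Start at x=81: 81 → 86 → 116 → 46 → 1 → 106 → 111 → … (one orbit).
π_106 has 13 disjoint cycles with lengths [25, 25, 25, 25, 5, 5, 5, 5, 1, 1, 1, 1, 1] on {0,…,124}.
With 13 cycles on 125 points, sign = (−1)^{125−13} = +1.
(106|125)_J = +1 (Zolotarev's lemma cross-check).

+1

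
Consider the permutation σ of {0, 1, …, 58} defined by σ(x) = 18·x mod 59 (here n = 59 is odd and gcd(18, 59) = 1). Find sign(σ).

Start at x=53: 53 → 10 → 3 → 54 → 28 → 32 → 45 → … (one orbit).
2 cycles of lengths [58, 1].
sign(π) = (−1)^{n − #cycles} = (−1)^{59−2} = (−1)^57 = -1.

-1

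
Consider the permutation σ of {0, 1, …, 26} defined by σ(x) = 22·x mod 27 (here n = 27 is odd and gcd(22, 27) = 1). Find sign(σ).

+1

Start at x=10: 10 → 4 → 7 → 19 → 13 → 16 → 1 → … (one orbit).
π_22 has 7 disjoint cycles with lengths [9, 9, 3, 3, 1, 1, 1] on {0,…,26}.
7 cycles on 27: each ℓ→(−1)^(ℓ−1), product (−1)^20 = +1.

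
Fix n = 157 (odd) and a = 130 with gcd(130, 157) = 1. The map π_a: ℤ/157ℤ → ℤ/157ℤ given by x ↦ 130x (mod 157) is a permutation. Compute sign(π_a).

Orbit of 1 under x↦130x: [1, 130, 101, 99, 153, 108, 67]… (length divides ord_157(130)).
π_130 has 13 disjoint cycles with lengths [13, 13, 13, 13, 13, 13, 13, 13, 13, 13, 13, 13, 1] on {0,…,156}.
Σ(ℓ_i−1) = 157−13 = 144; sign = (−1)^144 = +1.
(130|157)_J = +1 (Zolotarev's lemma cross-check).

+1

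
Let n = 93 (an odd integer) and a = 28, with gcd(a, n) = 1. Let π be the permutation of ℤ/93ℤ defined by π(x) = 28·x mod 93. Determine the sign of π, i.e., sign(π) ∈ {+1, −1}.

Orbit of 1 under x↦28x: [1, 28, 40, 4, 19, 67, 16]… (length divides ord_93(28)).
9 cycles of lengths [15, 15, 15, 15, 15, 15, 1, 1, 1].
With 9 cycles on 93 points, sign = (−1)^{93−9} = +1.

+1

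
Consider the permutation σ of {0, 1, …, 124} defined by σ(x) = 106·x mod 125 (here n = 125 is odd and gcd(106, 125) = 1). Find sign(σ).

Trace 46: π^k(46) = [46, 1, 106, 111, 16, 71, 26] for k=0..6.
The orbit structure of x ↦ 106x mod 125: 13 orbits of sizes [25, 25, 25, 25, 5, 5, 5, 5, 1, 1, 1, 1, 1].
sign(π) = (−1)^{n − #cycles} = (−1)^{125−13} = (−1)^112 = +1.
Zolotarev: (106|125) = +1, matching the cycle-count sign.

+1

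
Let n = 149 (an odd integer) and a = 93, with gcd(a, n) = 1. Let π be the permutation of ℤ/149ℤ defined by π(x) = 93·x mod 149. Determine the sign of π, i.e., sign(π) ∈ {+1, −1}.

Start at x=34: 34 → 33 → 89 → 82 → 27 → 127 → 40 → … (one orbit).
The orbit structure of x ↦ 93x mod 149: 2 orbits of sizes [148, 1].
With 2 cycles on 149 points, sign = (−1)^{149−2} = -1.
(93|149)_J = -1 (Zolotarev's lemma cross-check).

-1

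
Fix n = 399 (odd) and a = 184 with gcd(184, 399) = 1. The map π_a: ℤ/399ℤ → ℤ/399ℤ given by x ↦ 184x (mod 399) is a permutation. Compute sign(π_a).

-1

Trace 352: π^k(352) = [352, 130, 379, 310, 382, 64, 205] for k=0..6.
Decompose π into cycles: lengths [18, 18, 18, 18, 18, 18, 18, 18, 18, 18, 18, 18, 18, 18, 18, 18, 18, 18, 18, 18, 18, 3, 3, 3, 3, 3, 3, 1, 1, 1] (30 cycles, including the fixed point 0).
30 cycles on 399: each ℓ→(−1)^(ℓ−1), product (−1)^369 = -1.
(184|399)_J = -1 (Zolotarev's lemma cross-check).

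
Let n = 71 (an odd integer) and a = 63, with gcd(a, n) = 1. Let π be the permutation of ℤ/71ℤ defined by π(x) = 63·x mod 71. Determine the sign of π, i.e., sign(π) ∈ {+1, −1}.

-1

Trace 60: π^k(60) = [60, 17, 6, 23, 29, 52, 10] for k=0..6.
Cycle lengths of π_63 on ℤ/71ℤ: [70, 1]; 2 cycles in total.
n − c = 71 − 2 = 69; sign = (−1)^69 = -1.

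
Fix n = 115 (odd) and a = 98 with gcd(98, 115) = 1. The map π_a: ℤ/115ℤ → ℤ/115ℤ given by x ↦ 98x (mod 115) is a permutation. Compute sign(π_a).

-1

Start at x=96: 96 → 93 → 29 → 82 → 101 → 8 → 94 → … (one orbit).
The orbit structure of x ↦ 98x mod 115: 6 orbits of sizes [44, 44, 11, 11, 4, 1].
115 − 6 = 109 transpositions; sign(π) = (−1)^109 = -1.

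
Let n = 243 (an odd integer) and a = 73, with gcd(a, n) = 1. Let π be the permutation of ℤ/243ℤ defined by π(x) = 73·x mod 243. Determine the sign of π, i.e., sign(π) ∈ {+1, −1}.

+1

Start at x=226: 226 → 217 → 46 → 199 → 190 → 19 → 172 → … (one orbit).
The orbit structure of x ↦ 73x mod 243: 27 orbits of sizes [27, 27, 27, 27, 27, 27, 9, 9, 9, 9, 9, 9, 3, 3, 3, 3, 3, 3, 1, 1, 1, 1, 1, 1, 1, 1, 1].
27 cycles on 243: each ℓ→(−1)^(ℓ−1), product (−1)^216 = +1.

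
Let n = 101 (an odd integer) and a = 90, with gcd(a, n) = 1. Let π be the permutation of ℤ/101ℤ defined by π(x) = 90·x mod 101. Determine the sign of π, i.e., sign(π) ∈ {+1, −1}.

-1

Trace 54: π^k(54) = [54, 12, 70, 38, 87, 53, 23] for k=0..6.
2 cycles of lengths [100, 1].
sign(π) = (−1)^{n − #cycles} = (−1)^{101−2} = (−1)^99 = -1.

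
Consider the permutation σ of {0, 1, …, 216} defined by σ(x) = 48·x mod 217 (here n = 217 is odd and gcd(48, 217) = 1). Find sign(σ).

Start at x=216: 216 → 169 → 83 → 78 → 55 → 36 → 209 → … (one orbit).
The orbit structure of x ↦ 48x mod 217: 11 orbits of sizes [30, 30, 30, 30, 30, 30, 30, 2, 2, 2, 1].
With 11 cycles on 217 points, sign = (−1)^{217−11} = +1.
Check: (48/217) = +1 by Zolotarev.

+1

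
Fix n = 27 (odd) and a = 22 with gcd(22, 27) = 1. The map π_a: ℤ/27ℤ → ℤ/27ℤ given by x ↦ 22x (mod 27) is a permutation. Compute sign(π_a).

+1

Trace 16: π^k(16) = [16, 1, 22, 25, 10, 4, 7] for k=0..6.
Cycle lengths of π_22 on ℤ/27ℤ: [9, 9, 3, 3, 1, 1, 1]; 7 cycles in total.
7 cycles on 27: each ℓ→(−1)^(ℓ−1), product (−1)^20 = +1.
Zolotarev: (22|27) = +1, matching the cycle-count sign.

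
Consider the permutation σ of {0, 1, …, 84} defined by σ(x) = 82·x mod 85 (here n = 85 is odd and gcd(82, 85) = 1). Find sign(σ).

+1

Orbit of 9 under x↦82x: [9, 58, 81, 12, 49, 23, 16]… (length divides ord_85(82)).
Decompose π into cycles: lengths [16, 16, 16, 16, 16, 4, 1] (7 cycles, including the fixed point 0).
n − c = 85 − 7 = 78; sign = (−1)^78 = +1.
The Jacobi symbol (82|85) = +1 (Zolotarev) agrees.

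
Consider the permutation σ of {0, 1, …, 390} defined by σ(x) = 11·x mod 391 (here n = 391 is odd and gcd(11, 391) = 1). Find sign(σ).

+1

Trace 65: π^k(65) = [65, 324, 45, 104, 362, 72, 10] for k=0..6.
π_11 has 5 disjoint cycles with lengths [176, 176, 22, 16, 1] on {0,…,390}.
391 − 5 = 386 transpositions; sign(π) = (−1)^386 = +1.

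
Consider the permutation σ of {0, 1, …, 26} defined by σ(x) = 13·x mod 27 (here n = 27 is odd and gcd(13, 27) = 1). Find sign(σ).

+1

Trace 16: π^k(16) = [16, 19, 4, 25, 1, 13, 7] for k=0..6.
Cycle lengths of π_13 on ℤ/27ℤ: [9, 9, 3, 3, 1, 1, 1]; 7 cycles in total.
With 7 cycles on 27 points, sign = (−1)^{27−7} = +1.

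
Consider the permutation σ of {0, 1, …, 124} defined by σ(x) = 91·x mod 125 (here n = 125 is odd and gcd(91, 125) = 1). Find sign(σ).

Orbit of 36 under x↦91x: [36, 26, 116, 56, 96, 111, 101]… (length divides ord_125(91)).
13 cycles of lengths [25, 25, 25, 25, 5, 5, 5, 5, 1, 1, 1, 1, 1].
13 cycles on 125: each ℓ→(−1)^(ℓ−1), product (−1)^112 = +1.
Check: (91/125) = +1 by Zolotarev.

+1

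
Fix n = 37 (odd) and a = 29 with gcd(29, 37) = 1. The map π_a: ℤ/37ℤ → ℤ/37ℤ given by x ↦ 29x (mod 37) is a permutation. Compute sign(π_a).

-1

Orbit of 6 under x↦29x: [6, 26, 14, 36, 8, 10, 31]… (length divides ord_37(29)).
Decompose π into cycles: lengths [12, 12, 12, 1] (4 cycles, including the fixed point 0).
4 cycles on 37: each ℓ→(−1)^(ℓ−1), product (−1)^33 = -1.
The Jacobi symbol (29|37) = -1 (Zolotarev) agrees.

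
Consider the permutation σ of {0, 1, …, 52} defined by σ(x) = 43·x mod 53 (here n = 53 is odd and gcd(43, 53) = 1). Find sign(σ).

+1

Start at x=44: 44 → 37 → 1 → 43 → 47 → 7 → 36 → … (one orbit).
The orbit structure of x ↦ 43x mod 53: 3 orbits of sizes [26, 26, 1].
3 cycles on 53: each ℓ→(−1)^(ℓ−1), product (−1)^50 = +1.
Via Zolotarev, sign(π_{43}) = (43|53) = +1.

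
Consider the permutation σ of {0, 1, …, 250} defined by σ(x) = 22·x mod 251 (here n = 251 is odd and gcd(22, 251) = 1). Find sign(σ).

+1

Start at x=66: 66 → 197 → 67 → 219 → 49 → 74 → 122 → … (one orbit).
3 cycles of lengths [125, 125, 1].
With 3 cycles on 251 points, sign = (−1)^{251−3} = +1.
(22|251)_J = +1 (Zolotarev's lemma cross-check).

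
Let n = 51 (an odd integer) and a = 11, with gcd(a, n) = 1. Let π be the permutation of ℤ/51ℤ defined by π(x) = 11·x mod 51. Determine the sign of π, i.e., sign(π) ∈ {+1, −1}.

Trace 5: π^k(5) = [5, 4, 44, 25, 20, 16, 23] for k=0..6.
Cycle type of π: 16×3 + 2 + 1; total 5 cycles.
sign(π) = (−1)^{n − #cycles} = (−1)^{51−5} = (−1)^46 = +1.
The Jacobi symbol (11|51) = +1 (Zolotarev) agrees.

+1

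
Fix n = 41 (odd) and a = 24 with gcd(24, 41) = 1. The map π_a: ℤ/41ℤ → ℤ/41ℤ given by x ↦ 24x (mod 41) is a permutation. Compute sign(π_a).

-1

Orbit of 14 under x↦24x: [14, 8, 28, 16, 15, 32, 30]… (length divides ord_41(24)).
The orbit structure of x ↦ 24x mod 41: 2 orbits of sizes [40, 1].
41 − 2 = 39 transpositions; sign(π) = (−1)^39 = -1.
Via Zolotarev, sign(π_{24}) = (24|41) = -1.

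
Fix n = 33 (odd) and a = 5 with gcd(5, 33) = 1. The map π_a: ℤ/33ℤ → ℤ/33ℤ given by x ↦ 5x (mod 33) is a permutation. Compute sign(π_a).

Trace 26: π^k(26) = [26, 31, 23, 16, 14, 4, 20] for k=0..6.
Cycle lengths of π_5 on ℤ/33ℤ: [10, 10, 5, 5, 2, 1]; 6 cycles in total.
With 6 cycles on 33 points, sign = (−1)^{33−6} = -1.
Zolotarev: (5|33) = -1, matching the cycle-count sign.

-1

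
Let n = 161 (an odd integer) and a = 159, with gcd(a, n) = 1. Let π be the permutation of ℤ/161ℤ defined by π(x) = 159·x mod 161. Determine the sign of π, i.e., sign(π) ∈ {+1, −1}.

Trace 76: π^k(76) = [76, 9, 143, 36, 89, 144, 34] for k=0..6.
Decompose π into cycles: lengths [66, 66, 22, 6, 1] (5 cycles, including the fixed point 0).
5 cycles on 161: each ℓ→(−1)^(ℓ−1), product (−1)^156 = +1.

+1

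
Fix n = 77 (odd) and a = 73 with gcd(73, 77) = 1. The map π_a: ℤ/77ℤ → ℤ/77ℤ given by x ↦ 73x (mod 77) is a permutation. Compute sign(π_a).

Trace 40: π^k(40) = [40, 71, 24, 58, 76, 4, 61] for k=0..6.
The orbit structure of x ↦ 73x mod 77: 5 orbits of sizes [30, 30, 10, 6, 1].
With 5 cycles on 77 points, sign = (−1)^{77−5} = +1.
(73|77)_J = +1 (Zolotarev's lemma cross-check).

+1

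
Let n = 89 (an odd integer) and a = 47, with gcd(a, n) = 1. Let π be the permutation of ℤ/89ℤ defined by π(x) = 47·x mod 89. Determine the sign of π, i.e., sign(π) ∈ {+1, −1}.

Start at x=79: 79 → 64 → 71 → 44 → 21 → 8 → 20 → … (one orbit).
The orbit structure of x ↦ 47x mod 89: 3 orbits of sizes [44, 44, 1].
sign(π) = (−1)^{n − #cycles} = (−1)^{89−3} = (−1)^86 = +1.
Check: (47/89) = +1 by Zolotarev.

+1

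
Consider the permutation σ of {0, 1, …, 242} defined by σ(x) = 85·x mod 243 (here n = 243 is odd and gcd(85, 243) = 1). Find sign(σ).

+1

Start at x=49: 49 → 34 → 217 → 220 → 232 → 37 → 229 → … (one orbit).
Cycle lengths of π_85 on ℤ/243ℤ: [81, 81, 27, 27, 9, 9, 3, 3, 1, 1, 1]; 11 cycles in total.
243 − 11 = 232 transpositions; sign(π) = (−1)^232 = +1.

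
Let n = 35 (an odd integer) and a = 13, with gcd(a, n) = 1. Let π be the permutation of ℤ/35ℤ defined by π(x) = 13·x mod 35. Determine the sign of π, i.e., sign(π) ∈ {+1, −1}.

Orbit of 1 under x↦13x: [1, 13, 29, 27]… (length divides ord_35(13)).
11 cycles of lengths [4, 4, 4, 4, 4, 4, 4, 2, 2, 2, 1].
n − c = 35 − 11 = 24; sign = (−1)^24 = +1.

+1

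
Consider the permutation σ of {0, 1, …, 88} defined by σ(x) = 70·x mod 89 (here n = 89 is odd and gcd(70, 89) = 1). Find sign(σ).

-1

Orbit of 77 under x↦70x: [77, 50, 29, 72, 56, 4, 13]… (length divides ord_89(70)).
π_70 has 2 disjoint cycles with lengths [88, 1] on {0,…,88}.
2 cycles on 89: each ℓ→(−1)^(ℓ−1), product (−1)^87 = -1.
(70|89)_J = -1 (Zolotarev's lemma cross-check).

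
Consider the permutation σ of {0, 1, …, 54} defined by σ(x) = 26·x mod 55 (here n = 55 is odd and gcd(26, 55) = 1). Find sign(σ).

Trace 31: π^k(31) = [31, 36, 1, 26, 16] for k=0..4.
Decompose π into cycles: lengths [5, 5, 5, 5, 5, 5, 5, 5, 5, 5, 1, 1, 1, 1, 1] (15 cycles, including the fixed point 0).
n − c = 55 − 15 = 40; sign = (−1)^40 = +1.
Check: (26/55) = +1 by Zolotarev.

+1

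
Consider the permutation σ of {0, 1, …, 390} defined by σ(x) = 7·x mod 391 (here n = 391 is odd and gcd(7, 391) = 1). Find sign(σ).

Start at x=259: 259 → 249 → 179 → 80 → 169 → 10 → 70 → … (one orbit).
π_7 has 5 disjoint cycles with lengths [176, 176, 22, 16, 1] on {0,…,390}.
sign(π) = (−1)^{n − #cycles} = (−1)^{391−5} = (−1)^386 = +1.
(7|391)_J = +1 (Zolotarev's lemma cross-check).

+1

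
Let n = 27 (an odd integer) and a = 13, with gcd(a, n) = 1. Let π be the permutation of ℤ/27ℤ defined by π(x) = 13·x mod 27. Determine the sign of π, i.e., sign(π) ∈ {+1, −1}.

+1

Start at x=10: 10 → 22 → 16 → 19 → 4 → 25 → 1 → … (one orbit).
Decompose π into cycles: lengths [9, 9, 3, 3, 1, 1, 1] (7 cycles, including the fixed point 0).
7 cycles on 27: each ℓ→(−1)^(ℓ−1), product (−1)^20 = +1.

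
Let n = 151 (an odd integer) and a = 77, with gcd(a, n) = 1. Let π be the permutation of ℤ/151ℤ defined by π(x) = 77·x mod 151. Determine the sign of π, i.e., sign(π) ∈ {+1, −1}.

Trace 99: π^k(99) = [99, 73, 34, 51, 1, 77, 40] for k=0..6.
π_77 has 2 disjoint cycles with lengths [150, 1] on {0,…,150}.
With 2 cycles on 151 points, sign = (−1)^{151−2} = -1.
Check: (77/151) = -1 by Zolotarev.

-1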